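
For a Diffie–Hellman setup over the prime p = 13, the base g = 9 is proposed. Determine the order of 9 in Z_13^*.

By Lagrange's theorem, ord_13(9) divides φ(13) = 13 − 1 = 12 = 2^2 · 3.
Divisors of 12: 1, 2, 3, 4, 6, 12.
Check 9^d mod 13 for each divisor in increasing order:
9^1 ≡ 9
9^2 ≡ 3
9^3 ≡ 1
Therefore the multiplicative order of 9 modulo 13 is 3.

3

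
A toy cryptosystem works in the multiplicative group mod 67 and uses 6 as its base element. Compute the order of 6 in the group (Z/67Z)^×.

Since 6 ∈ (Z/67Z)^×, its order divides φ(67) = 67 − 1 = 66 = 2 · 3 · 11.
Divisors of 66: 1, 2, 3, 6, 11, 22, 33, 66.
Compute 6^d (mod 67) for the divisors d until we hit 1:
6^1 ≡ 6 (mod 67)
6^2 ≡ 36 (mod 67)
6^3 ≡ 15 (mod 67)
6^6 ≡ 24 (mod 67)
6^11 ≡ 29 (mod 67)
6^22 ≡ 37 (mod 67)
6^33 ≡ 1 (mod 67) ✓
Hence ord(6) = 33.

33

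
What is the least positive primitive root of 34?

3

φ(34) = φ(2)·φ(17) = 1·16 = 16 = 2^4.
Test candidates g = 2, 3, … against the prime factors q ∈ {2} of φ(34): g is a generator iff g^(16/q) ≢ 1 for every such q.
g = 2: gcd(2, 34) = 2 > 1, not a unit — skip.
g = 3: 3^8 ≡ 33 — none is 1, so 3 is a primitive root.
So 3 is the smallest generator of (Z/34Z)^×.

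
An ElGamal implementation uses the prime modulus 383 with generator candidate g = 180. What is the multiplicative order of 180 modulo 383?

The order of 180 must divide φ(383) = 383 − 1 = 382 = 2 · 191.
Divisors of 382: 1, 2, 191, 382.
Check 180^d mod 383 for each divisor in increasing order:
180^1 ≡ 180 (mod 383)
180^2 ≡ 228 (mod 383)
180^191 ≡ 382 (mod 383)
180^382 ≡ 1 (mod 383) ✓
Therefore the multiplicative order of 180 modulo 383 is 382.

382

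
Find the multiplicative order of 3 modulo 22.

5

Since 3 ∈ (Z/22Z)^×, its order divides φ(22) = φ(2)·φ(11) = 1·10 = 10 = 2 · 5.
Divisors of 10: 1, 2, 5, 10.
Evaluate successive powers at the divisors of 10:
3^1 ≡ 3 (mod 22)
3^2 ≡ 9 (mod 22)
3^5 ≡ 1 (mod 22) ✓
The smallest such exponent is 5, so the order of 3 is 5.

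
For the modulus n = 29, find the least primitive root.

φ(29) = 29 − 1 = 28 = 2^2 · 7.
g is a primitive root iff g^(28/q) ≢ 1 (mod 29) for each prime q ∈ {2, 7}.
g = 2: 2^14 ≡ 28; 2^4 ≡ 16 — none is 1, so 2 is a primitive root.
The smallest primitive root modulo 29 is 2.

2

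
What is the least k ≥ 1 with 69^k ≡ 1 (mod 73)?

The order of 69 must divide φ(73) = 73 − 1 = 72 = 2^3 · 3^2.
Divisors of 72: 1, 2, 3, 4, 6, 8, 9, 12, 18, 24, 36, 72.
Check 69^d mod 73 for each divisor in increasing order:
69^1 ≡ 69 (mod 73)
69^2 ≡ 16 (mod 73)
69^3 ≡ 9 (mod 73)
69^4 ≡ 37 (mod 73)
69^6 ≡ 8 (mod 73)
69^8 ≡ 55 (mod 73)
69^9 ≡ 72 (mod 73)
69^12 ≡ 64 (mod 73)
69^18 ≡ 1 (mod 73) ✓
So ord_73(69) = 18.

18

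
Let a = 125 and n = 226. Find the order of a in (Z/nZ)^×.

ord(125) | φ(226) = φ(2)·φ(113) = 1·112 = 112 = 2^4 · 7.
Divisors of 112: 1, 2, 4, 7, 8, 14, 16, 28, 56, 112.
Check 125^d mod 226 for each divisor in increasing order:
125^1 ≡ 125
125^2 ≡ 31
125^4 ≡ 57
125^7 ≡ 73
125^8 ≡ 85
125^14 ≡ 131
125^16 ≡ 219
125^28 ≡ 211
125^56 ≡ 225
125^112 ≡ 1
Hence ord(125) = 112.

112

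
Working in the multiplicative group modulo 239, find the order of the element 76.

The order of 76 must divide φ(239) = 239 − 1 = 238 = 2 · 7 · 17.
Divisors of 238: 1, 2, 7, 14, 17, 34, 119, 238.
Check 76^d mod 239 for each divisor in increasing order:
76^1 ≡ 76 (mod 239)
76^2 ≡ 40 (mod 239)
76^7 ≡ 111 (mod 239)
76^14 ≡ 132 (mod 239)
76^17 ≡ 238 (mod 239)
76^34 ≡ 1 (mod 239) ✓
So ord_239(76) = 34.

34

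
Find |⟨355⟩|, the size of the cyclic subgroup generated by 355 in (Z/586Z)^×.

292

The order of 355 must divide φ(586) = φ(2)·φ(293) = 1·292 = 292 = 2^2 · 73.
Divisors of 292: 1, 2, 4, 73, 146, 292.
Evaluate successive powers at the divisors of 292:
355^1 ≡ 355 (mod 586)
355^2 ≡ 35 (mod 586)
355^4 ≡ 53 (mod 586)
355^73 ≡ 155 (mod 586)
355^146 ≡ 585 (mod 586)
355^292 ≡ 1 (mod 586) ✓
Hence ord(355) = 292.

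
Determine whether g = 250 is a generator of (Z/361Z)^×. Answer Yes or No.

Yes

φ(361) = φ(19^2) = 19·(19−1) = 342 = 2 · 3^2 · 19.
An element g generates (Z/361Z)^× iff g^(342/q) ≢ 1 (mod 361) for each prime q ∈ {2, 3, 19}.
250^171 ≡ 360 (mod 361)  [q = 2: ≢ 1 ✓]
250^114 ≡ 292 (mod 361)  [q = 3: ≢ 1 ✓]
250^18 ≡ 20 (mod 361)  [q = 19: ≢ 1 ✓]
All checks pass, so 250 has order 342 and is a primitive root modulo 361.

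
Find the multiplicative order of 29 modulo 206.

51

By Lagrange's theorem, ord_206(29) divides φ(206) = φ(2)·φ(103) = 1·102 = 102 = 2 · 3 · 17.
Divisors of 102: 1, 2, 3, 6, 17, 34, 51, 102.
Check 29^d mod 206 for each divisor in increasing order:
29^1 ≡ 29 (mod 206)
29^2 ≡ 17 (mod 206)
29^3 ≡ 81 (mod 206)
29^6 ≡ 175 (mod 206)
29^17 ≡ 159 (mod 206)
29^34 ≡ 149 (mod 206)
29^51 ≡ 1 (mod 206) ✓
The smallest such exponent is 51, so the order of 29 is 51.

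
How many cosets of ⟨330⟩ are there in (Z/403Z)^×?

6

The order of 330 must divide φ(403) = φ(13·31) = (13−1)·(31−1) = 12·30 = 360 = 2^3 · 3^2 · 5.
Divisors of 360: 1, 2, 3, 4, 5, 6, 8, 9, 10, 12, 15, 18, 20, 24, 30, 36, 40, 45, 60, 72, 90, 120, 180, 360.
Test each divisor d:
330^1 ≡ 330 (mod 403)
330^2 ≡ 90 (mod 403)
330^3 ≡ 281 (mod 403)
330^4 ≡ 40 (mod 403)
330^5 ≡ 304 (mod 403)
330^6 ≡ 376 (mod 403)
330^8 ≡ 391 (mod 403)
330^9 ≡ 70 (mod 403)
330^10 ≡ 129 (mod 403)
330^12 ≡ 326 (mod 403)
330^15 ≡ 125 (mod 403)
330^18 ≡ 64 (mod 403)
330^20 ≡ 118 (mod 403)
330^24 ≡ 287 (mod 403)
330^30 ≡ 311 (mod 403)
330^36 ≡ 66 (mod 403)
330^40 ≡ 222 (mod 403)
330^45 ≡ 187 (mod 403)
330^60 ≡ 1 (mod 403) ✓
Thus |⟨330⟩| = ord(330) = 60.
The index is φ(403) / ord(330) = 360 / 60 = 6.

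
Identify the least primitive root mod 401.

3

φ(401) = 401 − 1 = 400 = 2^4 · 5^2.
g is a primitive root iff g^(400/q) ≢ 1 (mod 401) for each prime q ∈ {2, 5}.
g = 2: 2^200 ≡ 1 — hits 1, so not a primitive root.
g = 3: 3^200 ≡ 400; 3^80 ≡ 72 — none is 1, so 3 is a primitive root.
Hence the least primitive root of 401 is 3.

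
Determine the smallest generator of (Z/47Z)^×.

5

φ(47) = 47 − 1 = 46 = 2 · 23.
g is a primitive root iff g^(46/q) ≢ 1 (mod 47) for each prime q ∈ {2, 23}.
g = 2: 2^23 ≡ 1 — hits 1, so not a primitive root.
g = 3: 3^23 ≡ 1 — hits 1, so not a primitive root.
g = 4: 4^23 ≡ 1 — hits 1, so not a primitive root.
g = 5: 5^23 ≡ 46; 5^2 ≡ 25 — none is 1, so 5 is a primitive root.
The smallest primitive root modulo 47 is 5.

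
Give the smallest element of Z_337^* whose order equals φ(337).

10

φ(337) = 337 − 1 = 336 = 2^4 · 3 · 7.
g is a primitive root iff g^(336/q) ≢ 1 (mod 337) for each prime q ∈ {2, 3, 7}.
g = 2: 2^168 ≡ 1 — hits 1, so not a primitive root.
g = 3: 3^168 ≡ 1 — hits 1, so not a primitive root.
g = 4: 4^168 ≡ 1 — hits 1, so not a primitive root.
g = 5: 5^168 ≡ 336; 5^112 ≡ 1 — hits 1, so not a primitive root.
g = 6: 6^168 ≡ 1 — hits 1, so not a primitive root.
g = 7: 7^168 ≡ 1 — hits 1, so not a primitive root.
g = 8: 8^168 ≡ 1 — hits 1, so not a primitive root.
g = 9: 9^168 ≡ 1 — hits 1, so not a primitive root.
g = 10: 10^168 ≡ 336; 10^112 ≡ 128; 10^48 ≡ 175 — none is 1, so 10 is a primitive root.
The smallest primitive root modulo 337 is 10.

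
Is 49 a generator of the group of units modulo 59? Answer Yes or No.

No

φ(59) = 59 − 1 = 58 = 2 · 29.
49 is a primitive root mod 59 iff 49^(φ(59)/q) ≢ 1 for every prime q | φ(59), i.e. q ∈ {2, 29}.
49^29 ≡ 1 (mod 59)  [q = 2: ≡ 1 ✗]
49^2 ≡ 41 (mod 59)  [q = 29: ≢ 1 ✓]
Since 49^29 ≡ 1, the order of 49 divides 29 < 58, so 49 is not a primitive root.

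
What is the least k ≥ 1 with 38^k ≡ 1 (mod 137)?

17

Since 38 ∈ (Z/137Z)^×, its order divides φ(137) = 137 − 1 = 136 = 2^3 · 17.
Divisors of 136: 1, 2, 4, 8, 17, 34, 68, 136.
Evaluate successive powers at the divisors of 136:
38^1 ≡ 38 (mod 137)
38^2 ≡ 74 (mod 137)
38^4 ≡ 133 (mod 137)
38^8 ≡ 16 (mod 137)
38^17 ≡ 1 (mod 137) ✓
Therefore the multiplicative order of 38 modulo 137 is 17.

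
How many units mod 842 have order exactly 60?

φ(842) = φ(2)·φ(421) = 1·420 = 420 = 2^2 · 3 · 5 · 7.
In a cyclic group of order 420, there are φ(d) elements of order d for each divisor d of 420, and zero for non-divisors.
60 = 2^2 · 3 · 5 divides 420, and φ(60) = 16.

16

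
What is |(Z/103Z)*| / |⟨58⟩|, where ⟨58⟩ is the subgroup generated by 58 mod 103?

ord(58) | φ(103) = 103 − 1 = 102 = 2 · 3 · 17.
Divisors of 102: 1, 2, 3, 6, 17, 34, 51, 102.
Compute 58^d (mod 103) for the divisors d until we hit 1:
58^1 ≡ 58 (mod 103)
58^2 ≡ 68 (mod 103)
58^3 ≡ 30 (mod 103)
58^6 ≡ 76 (mod 103)
58^17 ≡ 46 (mod 103)
58^34 ≡ 56 (mod 103)
58^51 ≡ 1 (mod 103) ✓
Thus |⟨58⟩| = ord(58) = 51.
The index is φ(103) / ord(58) = 102 / 51 = 2.

2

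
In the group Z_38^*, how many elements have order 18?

φ(38) = φ(2)·φ(19) = 1·18 = 18 = 2 · 3^2.
In a cyclic group of order 18, there are φ(d) elements of order d for each divisor d of 18, and zero for non-divisors.
18 = 2 · 3^2 divides 18, and φ(18) = 6.

6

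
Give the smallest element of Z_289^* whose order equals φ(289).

φ(289) = φ(17^2) = 17·(17−1) = 272 = 2^4 · 17.
g is a primitive root iff g^(272/q) ≢ 1 (mod 289) for each prime q ∈ {2, 17}.
g = 2: 2^136 ≡ 1 — hits 1, so not a primitive root.
g = 3: 3^136 ≡ 288; 3^16 ≡ 171 — none is 1, so 3 is a primitive root.
So 3 is the smallest generator of (Z/289Z)^×.

3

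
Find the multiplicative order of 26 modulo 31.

The order of 26 must divide φ(31) = 31 − 1 = 30 = 2 · 3 · 5.
Divisors of 30: 1, 2, 3, 5, 6, 10, 15, 30.
Compute 26^d (mod 31) for the divisors d until we hit 1:
26^1 ≡ 26 (mod 31)
26^2 ≡ 25 (mod 31)
26^3 ≡ 30 (mod 31)
26^5 ≡ 6 (mod 31)
26^6 ≡ 1 (mod 31) ✓
So ord_31(26) = 6.

6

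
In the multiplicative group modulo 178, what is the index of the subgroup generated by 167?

8

ord(167) | φ(178) = φ(2)·φ(89) = 1·88 = 88 = 2^3 · 11.
Divisors of 88: 1, 2, 4, 8, 11, 22, 44, 88.
Evaluate successive powers at the divisors of 88:
167^1 ≡ 167 (mod 178)
167^2 ≡ 121 (mod 178)
167^4 ≡ 45 (mod 178)
167^8 ≡ 67 (mod 178)
167^11 ≡ 1 (mod 178) ✓
The order of 167 is 11, so the subgroup it generates has 11 elements.
Index = |(Z/178Z)^×| / |⟨167⟩| = 88 / 11 = 8.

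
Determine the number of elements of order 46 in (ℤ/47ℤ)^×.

22

φ(47) = 47 − 1 = 46 = 2 · 23.
Since (Z/47Z)^× is cyclic of order 46, the number of elements of order d is φ(d) when d | 46 and 0 otherwise.
46 = 2 · 23 divides 46, and φ(46) = 22.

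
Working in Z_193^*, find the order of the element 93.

96

ord(93) | φ(193) = 193 − 1 = 192 = 2^6 · 3.
Divisors of 192: 1, 2, 3, 4, 6, 8, 12, 16, 24, 32, 48, 64, 96, 192.
Check 93^d mod 193 for each divisor in increasing order:
93^1 ≡ 93
93^2 ≡ 157
93^3 ≡ 126
93^4 ≡ 138
93^6 ≡ 50
93^8 ≡ 130
93^12 ≡ 184
93^16 ≡ 109
93^24 ≡ 81
93^32 ≡ 108
93^48 ≡ 192
93^64 ≡ 84
93^96 ≡ 1
The smallest such exponent is 96, so the order of 93 is 96.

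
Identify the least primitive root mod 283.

3

φ(283) = 283 − 1 = 282 = 2 · 3 · 47.
Test candidates g = 2, 3, … against the prime factors q ∈ {2, 3, 47} of φ(283): g is a generator iff g^(282/q) ≢ 1 for every such q.
g = 2: 2^141 ≡ 282; 2^94 ≡ 1 — hits 1, so not a primitive root.
g = 3: 3^141 ≡ 282; 3^94 ≡ 238; 3^6 ≡ 163 — none is 1, so 3 is a primitive root.
So 3 is the smallest generator of (Z/283Z)^×.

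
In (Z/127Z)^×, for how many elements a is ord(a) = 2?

φ(127) = 127 − 1 = 126 = 2 · 3^2 · 7.
Since (Z/127Z)^× is cyclic of order 126, the number of elements of order d is φ(d) when d | 126 and 0 otherwise.
2 | 126, and φ(2) = 2 − 1 = 1.

1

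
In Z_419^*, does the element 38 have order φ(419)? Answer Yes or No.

No

φ(419) = 419 − 1 = 418 = 2 · 11 · 19.
It suffices to check that the order of 38 is not a proper divisor of 418: compute 38^(418/q) for q ∈ {2, 11, 19}.
38^209 ≡ 1 (mod 419)  [q = 2: ≡ 1 ✗]
38^38 ≡ 69 (mod 419)  [q = 11: ≢ 1 ✓]
38^22 ≡ 60 (mod 419)  [q = 19: ≢ 1 ✓]
38^209 ≡ 1 shows ord(38) | 209, strictly less than φ(419); not a primitive root.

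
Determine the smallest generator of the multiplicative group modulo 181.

2

φ(181) = 181 − 1 = 180 = 2^2 · 3^2 · 5.
g is a primitive root iff g^(180/q) ≢ 1 (mod 181) for each prime q ∈ {2, 3, 5}.
g = 2: 2^90 ≡ 180; 2^60 ≡ 48; 2^36 ≡ 59 — none is 1, so 2 is a primitive root.
So 2 is the smallest generator of (Z/181Z)^×.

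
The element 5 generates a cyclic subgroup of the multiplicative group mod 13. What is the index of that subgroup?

3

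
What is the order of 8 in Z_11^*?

The order of 8 must divide φ(11) = 11 − 1 = 10 = 2 · 5.
Divisors of 10: 1, 2, 5, 10.
Evaluate successive powers at the divisors of 10:
8^1 ≡ 8 (mod 11)
8^2 ≡ 9 (mod 11)
8^5 ≡ 10 (mod 11)
8^10 ≡ 1 (mod 11) ✓
Hence ord(8) = 10.

10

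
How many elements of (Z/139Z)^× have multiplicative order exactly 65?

φ(139) = 139 − 1 = 138 = 2 · 3 · 23.
In a cyclic group of order 138, there are φ(d) elements of order d for each divisor d of 138, and zero for non-divisors.
65 does not divide 138, so no element of (Z/139Z)^× has order 65.

0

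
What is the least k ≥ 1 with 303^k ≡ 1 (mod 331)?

165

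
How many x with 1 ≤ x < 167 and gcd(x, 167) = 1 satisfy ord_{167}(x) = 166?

φ(167) = 167 − 1 = 166 = 2 · 83.
(Z/167Z)^× is cyclic (|G| = 166); a cyclic group of order m has exactly φ(d) elements of each order d | m, and none otherwise.
166 = 2 · 83 divides 166, and φ(166) = 82.

82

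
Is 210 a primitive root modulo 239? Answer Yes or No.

Yes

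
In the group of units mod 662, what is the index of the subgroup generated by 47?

5

Since 47 ∈ (Z/662Z)^×, its order divides φ(662) = φ(2)·φ(331) = 1·330 = 330 = 2 · 3 · 5 · 11.
Divisors of 330: 1, 2, 3, 5, 6, 10, 11, 15, 22, 30, 33, 55, 66, 110, 165, 330.
Evaluate successive powers at the divisors of 330:
47^1 ≡ 47 (mod 662)
47^2 ≡ 223 (mod 662)
47^3 ≡ 551 (mod 662)
47^5 ≡ 403 (mod 662)
47^6 ≡ 405 (mod 662)
47^10 ≡ 219 (mod 662)
47^11 ≡ 363 (mod 662)
47^15 ≡ 211 (mod 662)
47^22 ≡ 31 (mod 662)
47^30 ≡ 167 (mod 662)
47^33 ≡ 661 (mod 662)
47^55 ≡ 631 (mod 662)
47^66 ≡ 1 (mod 662) ✓
Thus |⟨47⟩| = ord(47) = 66.
The index is φ(662) / ord(47) = 330 / 66 = 5.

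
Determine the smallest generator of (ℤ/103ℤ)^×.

5

φ(103) = 103 − 1 = 102 = 2 · 3 · 17.
Test candidates g = 2, 3, … against the prime factors q ∈ {2, 3, 17} of φ(103): g is a generator iff g^(102/q) ≢ 1 for every such q.
g = 2: 2^51 ≡ 1 — hits 1, so not a primitive root.
g = 3: 3^51 ≡ 102; 3^34 ≡ 1 — hits 1, so not a primitive root.
g = 4: 4^51 ≡ 1 — hits 1, so not a primitive root.
g = 5: 5^51 ≡ 102; 5^34 ≡ 56; 5^6 ≡ 72 — none is 1, so 5 is a primitive root.
Hence the least primitive root of 103 is 5.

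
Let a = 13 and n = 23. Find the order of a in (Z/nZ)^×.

11

By Lagrange's theorem, ord_23(13) divides φ(23) = 23 − 1 = 22 = 2 · 11.
Divisors of 22: 1, 2, 11, 22.
Check 13^d mod 23 for each divisor in increasing order:
13^1 ≡ 13
13^2 ≡ 8
13^11 ≡ 1
Hence ord(13) = 11.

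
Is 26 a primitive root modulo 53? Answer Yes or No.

φ(53) = 53 − 1 = 52 = 2^2 · 13.
Test 26^(52/q) mod 53 for each prime factor q of 52:
26^26 ≡ 52 (mod 53)  [q = 2: ≢ 1 ✓]
26^4 ≡ 10 (mod 53)  [q = 13: ≢ 1 ✓]
All checks pass, so 26 has order 52 and is a primitive root modulo 53.

Yes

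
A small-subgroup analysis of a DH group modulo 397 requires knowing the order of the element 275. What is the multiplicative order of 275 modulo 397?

198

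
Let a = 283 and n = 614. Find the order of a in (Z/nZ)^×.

ord(283) | φ(614) = φ(2)·φ(307) = 1·306 = 306 = 2 · 3^2 · 17.
Divisors of 306: 1, 2, 3, 6, 9, 17, 18, 34, 51, 102, 153, 306.
Compute 283^d (mod 614) for the divisors d until we hit 1:
283^1 ≡ 283 (mod 614)
283^2 ≡ 269 (mod 614)
283^3 ≡ 605 (mod 614)
283^6 ≡ 81 (mod 614)
283^9 ≡ 499 (mod 614)
283^17 ≡ 613 (mod 614)
283^18 ≡ 331 (mod 614)
283^34 ≡ 1 (mod 614) ✓
Therefore the multiplicative order of 283 modulo 614 is 34.

34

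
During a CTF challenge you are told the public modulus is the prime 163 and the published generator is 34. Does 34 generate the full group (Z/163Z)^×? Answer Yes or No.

No

φ(163) = 163 − 1 = 162 = 2 · 3^4.
Test 34^(162/q) mod 163 for each prime factor q of 162:
34^81 ≡ 1 (mod 163)  [q = 2: ≡ 1 ✗]
34^54 ≡ 104 (mod 163)  [q = 3: ≢ 1 ✓]
Since 34^81 ≡ 1, the order of 34 divides 81 < 162, so 34 is not a primitive root.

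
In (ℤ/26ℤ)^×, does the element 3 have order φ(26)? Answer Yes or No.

No

φ(26) = φ(2)·φ(13) = 1·12 = 12 = 2^2 · 3.
An element g generates (Z/26Z)^× iff g^(12/q) ≢ 1 (mod 26) for each prime q ∈ {2, 3}.
3^6 ≡ 1 (mod 26)  [q = 2: ≡ 1 ✗]
3^4 ≡ 3 (mod 26)  [q = 3: ≢ 1 ✓]
The check at q = 2 fails, so 3 generates a proper subgroup.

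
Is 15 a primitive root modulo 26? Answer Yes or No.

Yes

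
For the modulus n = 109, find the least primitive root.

φ(109) = 109 − 1 = 108 = 2^2 · 3^3.
Test candidates g = 2, 3, … against the prime factors q ∈ {2, 3} of φ(109): g is a generator iff g^(108/q) ≢ 1 for every such q.
g = 2: 2^54 ≡ 108; 2^36 ≡ 1 — hits 1, so not a primitive root.
g = 3: 3^54 ≡ 1 — hits 1, so not a primitive root.
g = 4: 4^54 ≡ 1 — hits 1, so not a primitive root.
g = 5: 5^54 ≡ 1 — hits 1, so not a primitive root.
g = 6: 6^54 ≡ 108; 6^36 ≡ 63 — none is 1, so 6 is a primitive root.
Hence the least primitive root of 109 is 6.

6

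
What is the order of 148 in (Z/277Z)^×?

92

Since 148 ∈ (Z/277Z)^×, its order divides φ(277) = 277 − 1 = 276 = 2^2 · 3 · 23.
Divisors of 276: 1, 2, 3, 4, 6, 12, 23, 46, 69, 92, 138, 276.
Evaluate successive powers at the divisors of 276:
148^1 ≡ 148 (mod 277)
148^2 ≡ 21 (mod 277)
148^3 ≡ 61 (mod 277)
148^4 ≡ 164 (mod 277)
148^6 ≡ 120 (mod 277)
148^12 ≡ 273 (mod 277)
148^23 ≡ 60 (mod 277)
148^46 ≡ 276 (mod 277)
148^69 ≡ 217 (mod 277)
148^92 ≡ 1 (mod 277) ✓
Hence ord(148) = 92.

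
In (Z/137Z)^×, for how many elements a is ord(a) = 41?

0

φ(137) = 137 − 1 = 136 = 2^3 · 17.
(Z/137Z)^× is cyclic (|G| = 136); a cyclic group of order m has exactly φ(d) elements of each order d | m, and none otherwise.
Here 136 is not a multiple of 41, so there are no elements of order 41.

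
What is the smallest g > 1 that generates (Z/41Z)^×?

6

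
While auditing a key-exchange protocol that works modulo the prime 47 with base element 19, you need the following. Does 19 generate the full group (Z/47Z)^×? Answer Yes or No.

φ(47) = 47 − 1 = 46 = 2 · 23.
19 is a primitive root mod 47 iff 19^(φ(47)/q) ≢ 1 for every prime q | φ(47), i.e. q ∈ {2, 23}.
19^23 ≡ 46 (mod 47)  [q = 2: ≢ 1 ✓]
19^2 ≡ 32 (mod 47)  [q = 23: ≢ 1 ✓]
All checks pass, so 19 has order 46 and is a primitive root modulo 47.

Yes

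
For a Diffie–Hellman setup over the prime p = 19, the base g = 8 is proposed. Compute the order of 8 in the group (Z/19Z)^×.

The order of 8 must divide φ(19) = 19 − 1 = 18 = 2 · 3^2.
Divisors of 18: 1, 2, 3, 6, 9, 18.
Compute 8^d (mod 19) for the divisors d until we hit 1:
8^1 ≡ 8 (mod 19)
8^2 ≡ 7 (mod 19)
8^3 ≡ 18 (mod 19)
8^6 ≡ 1 (mod 19) ✓
The smallest such exponent is 6, so the order of 8 is 6.

6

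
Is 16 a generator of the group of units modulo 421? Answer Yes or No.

No

φ(421) = 421 − 1 = 420 = 2^2 · 3 · 5 · 7.
An element g generates (Z/421Z)^× iff g^(420/q) ≢ 1 (mod 421) for each prime q ∈ {2, 3, 5, 7}.
16^210 ≡ 1 (mod 421)  [q = 2: ≡ 1 ✗]
16^140 ≡ 400 (mod 421)  [q = 3: ≢ 1 ✓]
16^84 ≡ 252 (mod 421)  [q = 5: ≢ 1 ✓]
16^60 ≡ 152 (mod 421)  [q = 7: ≢ 1 ✓]
16^210 ≡ 1 shows ord(16) | 210, strictly less than φ(421); not a primitive root.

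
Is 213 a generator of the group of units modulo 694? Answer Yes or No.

No

φ(694) = φ(2)·φ(347) = 1·346 = 346 = 2 · 173.
Test 213^(346/q) mod 694 for each prime factor q of 346:
213^173 ≡ 1 (mod 694)  [q = 2: ≡ 1 ✗]
213^2 ≡ 259 (mod 694)  [q = 173: ≢ 1 ✓]
The check at q = 2 fails, so 213 generates a proper subgroup.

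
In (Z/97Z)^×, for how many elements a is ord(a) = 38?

φ(97) = 97 − 1 = 96 = 2^5 · 3.
(Z/97Z)^× is cyclic (|G| = 96); a cyclic group of order m has exactly φ(d) elements of each order d | m, and none otherwise.
Since 38 ∤ 96, the count is 0.

0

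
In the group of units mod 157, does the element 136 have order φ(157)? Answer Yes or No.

Yes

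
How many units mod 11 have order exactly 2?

1

φ(11) = 11 − 1 = 10 = 2 · 5.
In a cyclic group of order 10, there are φ(d) elements of order d for each divisor d of 10, and zero for non-divisors.
2 | 10, and φ(2) = 2 − 1 = 1.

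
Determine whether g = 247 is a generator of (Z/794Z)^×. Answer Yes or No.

φ(794) = φ(2)·φ(397) = 1·396 = 396 = 2^2 · 3^2 · 11.
247 is a primitive root mod 794 iff 247^(φ(794)/q) ≢ 1 for every prime q | φ(794), i.e. q ∈ {2, 3, 11}.
247^198 ≡ 793 (mod 794)  [q = 2: ≢ 1 ✓]
247^132 ≡ 759 (mod 794)  [q = 3: ≢ 1 ✓]
247^36 ≡ 31 (mod 794)  [q = 11: ≢ 1 ✓]
Every test exponent gives a nontrivial residue, hence 247 generates the full group.

Yes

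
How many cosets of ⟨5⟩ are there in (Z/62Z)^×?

10

ord(5) | φ(62) = φ(2)·φ(31) = 1·30 = 30 = 2 · 3 · 5.
Divisors of 30: 1, 2, 3, 5, 6, 10, 15, 30.
Check 5^d mod 62 for each divisor in increasing order:
5^1 ≡ 5 (mod 62)
5^2 ≡ 25 (mod 62)
5^3 ≡ 1 (mod 62) ✓
The order of 5 is 3, so the subgroup it generates has 3 elements.
The index is φ(62) / ord(5) = 30 / 3 = 10.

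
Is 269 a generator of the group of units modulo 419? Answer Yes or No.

No

φ(419) = 419 − 1 = 418 = 2 · 11 · 19.
269 is a primitive root mod 419 iff 269^(φ(419)/q) ≢ 1 for every prime q | φ(419), i.e. q ∈ {2, 11, 19}.
269^209 ≡ 1 (mod 419)  [q = 2: ≡ 1 ✗]
269^38 ≡ 59 (mod 419)  [q = 11: ≢ 1 ✓]
269^22 ≡ 136 (mod 419)  [q = 19: ≢ 1 ✓]
Since 269^209 ≡ 1, the order of 269 divides 209 < 418, so 269 is not a primitive root.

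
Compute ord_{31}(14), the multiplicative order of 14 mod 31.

Since 14 ∈ (Z/31Z)^×, its order divides φ(31) = 31 − 1 = 30 = 2 · 3 · 5.
Divisors of 30: 1, 2, 3, 5, 6, 10, 15, 30.
Evaluate successive powers at the divisors of 30:
14^1 ≡ 14
14^2 ≡ 10
14^3 ≡ 16
14^5 ≡ 5
14^6 ≡ 8
14^10 ≡ 25
14^15 ≡ 1
Therefore the multiplicative order of 14 modulo 31 is 15.

15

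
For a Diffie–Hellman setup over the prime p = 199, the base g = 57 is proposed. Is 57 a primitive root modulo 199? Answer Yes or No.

φ(199) = 199 − 1 = 198 = 2 · 3^2 · 11.
57 is a primitive root mod 199 iff 57^(φ(199)/q) ≢ 1 for every prime q | φ(199), i.e. q ∈ {2, 3, 11}.
57^99 ≡ 1 (mod 199)  [q = 2: ≡ 1 ✗]
57^66 ≡ 92 (mod 199)  [q = 3: ≢ 1 ✓]
57^18 ≡ 125 (mod 199)  [q = 11: ≢ 1 ✓]
The check at q = 2 fails, so 57 generates a proper subgroup.

No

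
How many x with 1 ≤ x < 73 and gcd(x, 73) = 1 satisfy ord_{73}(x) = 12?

4

φ(73) = 73 − 1 = 72 = 2^3 · 3^2.
Since (Z/73Z)^× is cyclic of order 72, the number of elements of order d is φ(d) when d | 72 and 0 otherwise.
12 = 2^2 · 3 divides 72, and φ(12) = 4.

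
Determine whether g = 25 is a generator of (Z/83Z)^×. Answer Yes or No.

φ(83) = 83 − 1 = 82 = 2 · 41.
25 is a primitive root mod 83 iff 25^(φ(83)/q) ≢ 1 for every prime q | φ(83), i.e. q ∈ {2, 41}.
25^41 ≡ 1 (mod 83)  [q = 2: ≡ 1 ✗]
25^2 ≡ 44 (mod 83)  [q = 41: ≢ 1 ✓]
Since 25^41 ≡ 1, the order of 25 divides 41 < 82, so 25 is not a primitive root.

No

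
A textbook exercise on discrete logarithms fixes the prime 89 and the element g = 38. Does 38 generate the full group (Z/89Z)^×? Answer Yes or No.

Yes

φ(89) = 89 − 1 = 88 = 2^3 · 11.
Test 38^(88/q) mod 89 for each prime factor q of 88:
38^44 ≡ 88 (mod 89)  [q = 2: ≢ 1 ✓]
38^8 ≡ 67 (mod 89)  [q = 11: ≢ 1 ✓]
All checks pass, so 38 has order 88 and is a primitive root modulo 89.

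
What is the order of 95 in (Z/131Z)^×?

130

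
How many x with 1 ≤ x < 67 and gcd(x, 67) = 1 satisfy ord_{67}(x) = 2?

φ(67) = 67 − 1 = 66 = 2 · 3 · 11.
Since (Z/67Z)^× is cyclic of order 66, the number of elements of order d is φ(d) when d | 66 and 0 otherwise.
2 | 66, and φ(2) = 2 − 1 = 1.

1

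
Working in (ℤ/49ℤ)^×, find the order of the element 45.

ord(45) | φ(49) = φ(7^2) = 7·(7−1) = 42 = 2 · 3 · 7.
Divisors of 42: 1, 2, 3, 6, 7, 14, 21, 42.
Evaluate successive powers at the divisors of 42:
45^1 ≡ 45 (mod 49)
45^2 ≡ 16 (mod 49)
45^3 ≡ 34 (mod 49)
45^6 ≡ 29 (mod 49)
45^7 ≡ 31 (mod 49)
45^14 ≡ 30 (mod 49)
45^21 ≡ 48 (mod 49)
45^42 ≡ 1 (mod 49) ✓
The smallest such exponent is 42, so the order of 45 is 42.

42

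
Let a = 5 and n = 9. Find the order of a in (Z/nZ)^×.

6

By Lagrange's theorem, ord_9(5) divides φ(9) = φ(3^2) = 3·(3−1) = 6 = 2 · 3.
Divisors of 6: 1, 2, 3, 6.
Evaluate successive powers at the divisors of 6:
5^1 ≡ 5
5^2 ≡ 7
5^3 ≡ 8
5^6 ≡ 1
Hence ord(5) = 6.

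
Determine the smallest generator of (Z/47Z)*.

5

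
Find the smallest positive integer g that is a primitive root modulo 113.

φ(113) = 113 − 1 = 112 = 2^4 · 7.
Test candidates g = 2, 3, … against the prime factors q ∈ {2, 7} of φ(113): g is a generator iff g^(112/q) ≢ 1 for every such q.
g = 2: 2^56 ≡ 1 — hits 1, so not a primitive root.
g = 3: 3^56 ≡ 112; 3^16 ≡ 49 — none is 1, so 3 is a primitive root.
So 3 is the smallest generator of (Z/113Z)^×.

3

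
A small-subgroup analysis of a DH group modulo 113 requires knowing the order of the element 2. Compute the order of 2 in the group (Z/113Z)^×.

28

By Lagrange's theorem, ord_113(2) divides φ(113) = 113 − 1 = 112 = 2^4 · 7.
Divisors of 112: 1, 2, 4, 7, 8, 14, 16, 28, 56, 112.
Check 2^d mod 113 for each divisor in increasing order:
2^1 ≡ 2
2^2 ≡ 4
2^4 ≡ 16
2^7 ≡ 15
2^8 ≡ 30
2^14 ≡ 112
2^16 ≡ 109
2^28 ≡ 1
The smallest such exponent is 28, so the order of 2 is 28.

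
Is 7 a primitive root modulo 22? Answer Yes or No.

φ(22) = φ(2)·φ(11) = 1·10 = 10 = 2 · 5.
7 is a primitive root mod 22 iff 7^(φ(22)/q) ≢ 1 for every prime q | φ(22), i.e. q ∈ {2, 5}.
7^5 ≡ 21 (mod 22)  [q = 2: ≢ 1 ✓]
7^2 ≡ 5 (mod 22)  [q = 5: ≢ 1 ✓]
All checks pass, so 7 has order 10 and is a primitive root modulo 22.

Yes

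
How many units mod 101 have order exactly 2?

1

φ(101) = 101 − 1 = 100 = 2^2 · 5^2.
(Z/101Z)^× is cyclic (|G| = 100); a cyclic group of order m has exactly φ(d) elements of each order d | m, and none otherwise.
2 | 100, and φ(2) = 2 − 1 = 1.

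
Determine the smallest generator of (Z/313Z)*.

φ(313) = 313 − 1 = 312 = 2^3 · 3 · 13.
g is a primitive root iff g^(312/q) ≢ 1 (mod 313) for each prime q ∈ {2, 3, 13}.
g = 2: 2^156 ≡ 1 — hits 1, so not a primitive root.
g = 3: 3^156 ≡ 1 — hits 1, so not a primitive root.
g = 4: 4^156 ≡ 1 — hits 1, so not a primitive root.
g = 5: 5^156 ≡ 312; 5^104 ≡ 1 — hits 1, so not a primitive root.
g = 6: 6^156 ≡ 1 — hits 1, so not a primitive root.
g = 7: 7^156 ≡ 312; 7^104 ≡ 1 — hits 1, so not a primitive root.
g = 8: 8^156 ≡ 1 — hits 1, so not a primitive root.
g = 9: 9^156 ≡ 1 — hits 1, so not a primitive root.
g = 10: 10^156 ≡ 312; 10^104 ≡ 214; 10^24 ≡ 103 — none is 1, so 10 is a primitive root.
Hence the least primitive root of 313 is 10.

10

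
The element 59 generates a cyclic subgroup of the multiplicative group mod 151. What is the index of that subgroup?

By Lagrange's theorem, ord_151(59) divides φ(151) = 151 − 1 = 150 = 2 · 3 · 5^2.
Divisors of 150: 1, 2, 3, 5, 6, 10, 15, 25, 30, 50, 75, 150.
Test each divisor d:
59^1 ≡ 59
59^2 ≡ 8
59^3 ≡ 19
59^5 ≡ 1
So ord_151(59) = 5, hence |⟨59⟩| = 5.
Index = |(Z/151Z)^×| / |⟨59⟩| = 150 / 5 = 30.

30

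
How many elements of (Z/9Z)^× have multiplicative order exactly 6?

φ(9) = φ(3^2) = 3·(3−1) = 6 = 2 · 3.
Since (Z/9Z)^× is cyclic of order 6, the number of elements of order d is φ(d) when d | 6 and 0 otherwise.
6 = 2 · 3 divides 6, and φ(6) = 2.

2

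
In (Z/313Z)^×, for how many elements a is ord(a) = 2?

φ(313) = 313 − 1 = 312 = 2^3 · 3 · 13.
In a cyclic group of order 312, there are φ(d) elements of order d for each divisor d of 312, and zero for non-divisors.
2 | 312, and φ(2) = 2 − 1 = 1.

1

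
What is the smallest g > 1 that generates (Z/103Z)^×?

φ(103) = 103 − 1 = 102 = 2 · 3 · 17.
Test candidates g = 2, 3, … against the prime factors q ∈ {2, 3, 17} of φ(103): g is a generator iff g^(102/q) ≢ 1 for every such q.
g = 2: 2^51 ≡ 1 — hits 1, so not a primitive root.
g = 3: 3^51 ≡ 102; 3^34 ≡ 1 — hits 1, so not a primitive root.
g = 4: 4^51 ≡ 1 — hits 1, so not a primitive root.
g = 5: 5^51 ≡ 102; 5^34 ≡ 56; 5^6 ≡ 72 — none is 1, so 5 is a primitive root.
The smallest primitive root modulo 103 is 5.

5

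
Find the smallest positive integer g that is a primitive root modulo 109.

φ(109) = 109 − 1 = 108 = 2^2 · 3^3.
Test candidates g = 2, 3, … against the prime factors q ∈ {2, 3} of φ(109): g is a generator iff g^(108/q) ≢ 1 for every such q.
g = 2: 2^54 ≡ 108; 2^36 ≡ 1 — hits 1, so not a primitive root.
g = 3: 3^54 ≡ 1 — hits 1, so not a primitive root.
g = 4: 4^54 ≡ 1 — hits 1, so not a primitive root.
g = 5: 5^54 ≡ 1 — hits 1, so not a primitive root.
g = 6: 6^54 ≡ 108; 6^36 ≡ 63 — none is 1, so 6 is a primitive root.
Hence the least primitive root of 109 is 6.

6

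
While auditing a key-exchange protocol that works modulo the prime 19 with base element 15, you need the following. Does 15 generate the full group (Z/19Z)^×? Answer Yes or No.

φ(19) = 19 − 1 = 18 = 2 · 3^2.
It suffices to check that the order of 15 is not a proper divisor of 18: compute 15^(18/q) for q ∈ {2, 3}.
15^9 ≡ 18 (mod 19)  [q = 2: ≢ 1 ✓]
15^6 ≡ 11 (mod 19)  [q = 3: ≢ 1 ✓]
None equal 1, so ord_19(15) = 18: 15 is a primitive root.

Yes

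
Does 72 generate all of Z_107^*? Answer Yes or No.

φ(107) = 107 − 1 = 106 = 2 · 53.
Test 72^(106/q) mod 107 for each prime factor q of 106:
72^53 ≡ 106 (mod 107)  [q = 2: ≢ 1 ✓]
72^2 ≡ 48 (mod 107)  [q = 53: ≢ 1 ✓]
All checks pass, so 72 has order 106 and is a primitive root modulo 107.

Yes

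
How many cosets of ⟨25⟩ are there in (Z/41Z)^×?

4

ord(25) | φ(41) = 41 − 1 = 40 = 2^3 · 5.
Divisors of 40: 1, 2, 4, 5, 8, 10, 20, 40.
Check 25^d mod 41 for each divisor in increasing order:
25^1 ≡ 25 (mod 41)
25^2 ≡ 10 (mod 41)
25^4 ≡ 18 (mod 41)
25^5 ≡ 40 (mod 41)
25^8 ≡ 37 (mod 41)
25^10 ≡ 1 (mod 41) ✓
Thus |⟨25⟩| = ord(25) = 10.
The index is φ(41) / ord(25) = 40 / 10 = 4.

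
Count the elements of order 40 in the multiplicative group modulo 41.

φ(41) = 41 − 1 = 40 = 2^3 · 5.
Since (Z/41Z)^× is cyclic of order 40, the number of elements of order d is φ(d) when d | 40 and 0 otherwise.
40 = 2^3 · 5 divides 40, and φ(40) = 16.

16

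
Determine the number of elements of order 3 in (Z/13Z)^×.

2

φ(13) = 13 − 1 = 12 = 2^2 · 3.
Since (Z/13Z)^× is cyclic of order 12, the number of elements of order d is φ(d) when d | 12 and 0 otherwise.
3 | 12, and φ(3) = 3 − 1 = 2.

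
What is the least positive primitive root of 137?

φ(137) = 137 − 1 = 136 = 2^3 · 17.
Test candidates g = 2, 3, … against the prime factors q ∈ {2, 17} of φ(137): g is a generator iff g^(136/q) ≢ 1 for every such q.
g = 2: 2^68 ≡ 1 — hits 1, so not a primitive root.
g = 3: 3^68 ≡ 136; 3^8 ≡ 122 — none is 1, so 3 is a primitive root.
Hence the least primitive root of 137 is 3.

3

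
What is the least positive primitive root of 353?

3

φ(353) = 353 − 1 = 352 = 2^5 · 11.
Test candidates g = 2, 3, … against the prime factors q ∈ {2, 11} of φ(353): g is a generator iff g^(352/q) ≢ 1 for every such q.
g = 2: 2^176 ≡ 1 — hits 1, so not a primitive root.
g = 3: 3^176 ≡ 352; 3^32 ≡ 140 — none is 1, so 3 is a primitive root.
So 3 is the smallest generator of (Z/353Z)^×.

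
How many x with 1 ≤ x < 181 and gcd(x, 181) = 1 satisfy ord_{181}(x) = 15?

φ(181) = 181 − 1 = 180 = 2^2 · 3^2 · 5.
In a cyclic group of order 180, there are φ(d) elements of order d for each divisor d of 180, and zero for non-divisors.
15 = 3 · 5 divides 180, and φ(15) = 8.

8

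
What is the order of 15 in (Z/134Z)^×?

11

ord(15) | φ(134) = φ(2)·φ(67) = 1·66 = 66 = 2 · 3 · 11.
Divisors of 66: 1, 2, 3, 6, 11, 22, 33, 66.
Test each divisor d:
15^1 ≡ 15 (mod 134)
15^2 ≡ 91 (mod 134)
15^3 ≡ 25 (mod 134)
15^6 ≡ 89 (mod 134)
15^11 ≡ 1 (mod 134) ✓
The smallest such exponent is 11, so the order of 15 is 11.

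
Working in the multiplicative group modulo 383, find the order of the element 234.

382

ord(234) | φ(383) = 383 − 1 = 382 = 2 · 191.
Divisors of 382: 1, 2, 191, 382.
Evaluate successive powers at the divisors of 382:
234^1 ≡ 234 (mod 383)
234^2 ≡ 370 (mod 383)
234^191 ≡ 382 (mod 383)
234^382 ≡ 1 (mod 383) ✓
Therefore the multiplicative order of 234 modulo 383 is 382.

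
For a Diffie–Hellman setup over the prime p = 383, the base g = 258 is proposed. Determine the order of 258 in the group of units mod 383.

By Lagrange's theorem, ord_383(258) divides φ(383) = 383 − 1 = 382 = 2 · 191.
Divisors of 382: 1, 2, 191, 382.
Test each divisor d:
258^1 ≡ 258 (mod 383)
258^2 ≡ 305 (mod 383)
258^191 ≡ 1 (mod 383) ✓
The smallest such exponent is 191, so the order of 258 is 191.

191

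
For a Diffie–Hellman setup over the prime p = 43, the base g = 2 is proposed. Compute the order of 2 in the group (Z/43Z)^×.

14

ord(2) | φ(43) = 43 − 1 = 42 = 2 · 3 · 7.
Divisors of 42: 1, 2, 3, 6, 7, 14, 21, 42.
Test each divisor d:
2^1 ≡ 2 (mod 43)
2^2 ≡ 4 (mod 43)
2^3 ≡ 8 (mod 43)
2^6 ≡ 21 (mod 43)
2^7 ≡ 42 (mod 43)
2^14 ≡ 1 (mod 43) ✓
So ord_43(2) = 14.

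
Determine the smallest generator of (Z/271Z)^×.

6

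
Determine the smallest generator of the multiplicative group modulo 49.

3

φ(49) = φ(7^2) = 7·(7−1) = 42 = 2 · 3 · 7.
Test candidates g = 2, 3, … against the prime factors q ∈ {2, 3, 7} of φ(49): g is a generator iff g^(42/q) ≢ 1 for every such q.
g = 2: 2^21 ≡ 1 — hits 1, so not a primitive root.
g = 3: 3^21 ≡ 48; 3^14 ≡ 30; 3^6 ≡ 43 — none is 1, so 3 is a primitive root.
The smallest primitive root modulo 49 is 3.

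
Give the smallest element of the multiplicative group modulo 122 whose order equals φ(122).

7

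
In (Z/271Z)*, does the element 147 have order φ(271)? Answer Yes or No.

Yes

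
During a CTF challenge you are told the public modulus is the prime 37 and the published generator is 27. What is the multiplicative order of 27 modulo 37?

6

ord(27) | φ(37) = 37 − 1 = 36 = 2^2 · 3^2.
Divisors of 36: 1, 2, 3, 4, 6, 9, 12, 18, 36.
Compute 27^d (mod 37) for the divisors d until we hit 1:
27^1 ≡ 27 (mod 37)
27^2 ≡ 26 (mod 37)
27^3 ≡ 36 (mod 37)
27^4 ≡ 10 (mod 37)
27^6 ≡ 1 (mod 37) ✓
Therefore the multiplicative order of 27 modulo 37 is 6.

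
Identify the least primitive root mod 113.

3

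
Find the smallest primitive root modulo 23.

φ(23) = 23 − 1 = 22 = 2 · 11.
Test candidates g = 2, 3, … against the prime factors q ∈ {2, 11} of φ(23): g is a generator iff g^(22/q) ≢ 1 for every such q.
g = 2: 2^11 ≡ 1 — hits 1, so not a primitive root.
g = 3: 3^11 ≡ 1 — hits 1, so not a primitive root.
g = 4: 4^11 ≡ 1 — hits 1, so not a primitive root.
g = 5: 5^11 ≡ 22; 5^2 ≡ 2 — none is 1, so 5 is a primitive root.
Hence the least primitive root of 23 is 5.

5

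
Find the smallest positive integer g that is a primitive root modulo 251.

6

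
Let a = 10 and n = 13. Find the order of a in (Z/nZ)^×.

6

Since 10 ∈ (Z/13Z)^×, its order divides φ(13) = 13 − 1 = 12 = 2^2 · 3.
Divisors of 12: 1, 2, 3, 4, 6, 12.
Compute 10^d (mod 13) for the divisors d until we hit 1:
10^1 ≡ 10 (mod 13)
10^2 ≡ 9 (mod 13)
10^3 ≡ 12 (mod 13)
10^4 ≡ 3 (mod 13)
10^6 ≡ 1 (mod 13) ✓
Hence ord(10) = 6.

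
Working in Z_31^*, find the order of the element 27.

Since 27 ∈ (Z/31Z)^×, its order divides φ(31) = 31 − 1 = 30 = 2 · 3 · 5.
Divisors of 30: 1, 2, 3, 5, 6, 10, 15, 30.
Evaluate successive powers at the divisors of 30:
27^1 ≡ 27 (mod 31)
27^2 ≡ 16 (mod 31)
27^3 ≡ 29 (mod 31)
27^5 ≡ 30 (mod 31)
27^6 ≡ 4 (mod 31)
27^10 ≡ 1 (mod 31) ✓
Hence ord(27) = 10.

10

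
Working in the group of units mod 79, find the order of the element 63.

ord(63) | φ(79) = 79 − 1 = 78 = 2 · 3 · 13.
Divisors of 78: 1, 2, 3, 6, 13, 26, 39, 78.
Evaluate successive powers at the divisors of 78:
63^1 ≡ 63
63^2 ≡ 19
63^3 ≡ 12
63^6 ≡ 65
63^13 ≡ 24
63^26 ≡ 23
63^39 ≡ 78
63^78 ≡ 1
Hence ord(63) = 78.

78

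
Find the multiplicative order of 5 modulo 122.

30

ord(5) | φ(122) = φ(2)·φ(61) = 1·60 = 60 = 2^2 · 3 · 5.
Divisors of 60: 1, 2, 3, 4, 5, 6, 10, 12, 15, 20, 30, 60.
Compute 5^d (mod 122) for the divisors d until we hit 1:
5^1 ≡ 5 (mod 122)
5^2 ≡ 25 (mod 122)
5^3 ≡ 3 (mod 122)
5^4 ≡ 15 (mod 122)
5^5 ≡ 75 (mod 122)
5^6 ≡ 9 (mod 122)
5^10 ≡ 13 (mod 122)
5^12 ≡ 81 (mod 122)
5^15 ≡ 121 (mod 122)
5^20 ≡ 47 (mod 122)
5^30 ≡ 1 (mod 122) ✓
Hence ord(5) = 30.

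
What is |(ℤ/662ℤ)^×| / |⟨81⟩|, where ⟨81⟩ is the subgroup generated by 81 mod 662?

Since 81 ∈ (Z/662Z)^×, its order divides φ(662) = φ(2)·φ(331) = 1·330 = 330 = 2 · 3 · 5 · 11.
Divisors of 330: 1, 2, 3, 5, 6, 10, 11, 15, 22, 30, 33, 55, 66, 110, 165, 330.
Compute 81^d (mod 662) for the divisors d until we hit 1:
81^1 ≡ 81
81^2 ≡ 603
81^3 ≡ 517
81^5 ≡ 611
81^6 ≡ 503
81^10 ≡ 615
81^11 ≡ 165
81^15 ≡ 411
81^22 ≡ 83
81^30 ≡ 111
81^33 ≡ 455
81^55 ≡ 31
81^66 ≡ 481
81^110 ≡ 299
81^165 ≡ 1
So ord_662(81) = 165, hence |⟨81⟩| = 165.
The index is φ(662) / ord(81) = 330 / 165 = 2.

2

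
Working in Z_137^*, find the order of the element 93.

68

ord(93) | φ(137) = 137 − 1 = 136 = 2^3 · 17.
Divisors of 136: 1, 2, 4, 8, 17, 34, 68, 136.
Test each divisor d:
93^1 ≡ 93 (mod 137)
93^2 ≡ 18 (mod 137)
93^4 ≡ 50 (mod 137)
93^8 ≡ 34 (mod 137)
93^17 ≡ 100 (mod 137)
93^34 ≡ 136 (mod 137)
93^68 ≡ 1 (mod 137) ✓
The smallest such exponent is 68, so the order of 93 is 68.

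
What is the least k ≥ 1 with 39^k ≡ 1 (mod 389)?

By Lagrange's theorem, ord_389(39) divides φ(389) = 389 − 1 = 388 = 2^2 · 97.
Divisors of 388: 1, 2, 4, 97, 194, 388.
Evaluate successive powers at the divisors of 388:
39^1 ≡ 39
39^2 ≡ 354
39^4 ≡ 58
39^97 ≡ 274
39^194 ≡ 388
39^388 ≡ 1
So ord_389(39) = 388.

388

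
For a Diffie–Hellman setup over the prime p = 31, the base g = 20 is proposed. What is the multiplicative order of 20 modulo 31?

15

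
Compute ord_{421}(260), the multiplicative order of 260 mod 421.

60

Since 260 ∈ (Z/421Z)^×, its order divides φ(421) = 421 − 1 = 420 = 2^2 · 3 · 5 · 7.
Divisors of 420: 1, 2, 3, 4, 5, 6, 7, 10, 12, 14, 15, 20, 21, 28, 30, 35, 42, 60, 70, 84, 105, 140, 210, 420.
Evaluate successive powers at the divisors of 420:
260^1 ≡ 260
260^2 ≡ 240
260^3 ≡ 92
260^4 ≡ 344
260^5 ≡ 188
260^6 ≡ 44
260^7 ≡ 73
260^10 ≡ 401
260^12 ≡ 252
260^14 ≡ 277
260^15 ≡ 29
260^20 ≡ 400
260^21 ≡ 13
260^28 ≡ 107
260^30 ≡ 420
260^35 ≡ 233
260^42 ≡ 169
260^60 ≡ 1
The smallest such exponent is 60, so the order of 260 is 60.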